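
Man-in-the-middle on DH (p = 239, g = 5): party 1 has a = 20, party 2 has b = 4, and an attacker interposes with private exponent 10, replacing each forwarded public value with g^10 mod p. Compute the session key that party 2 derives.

Party 2 receives an attacker's public value M = 5^10 mod 239 instead of the honest one.
5^1 ≡ 5 (mod 239)
5^2 = (5^1)^2 ≡ 5^2 = 25 ≡ 25 (mod 239)
5^4 = (5^2)^2 ≡ 25^2 = 625 ≡ 147 (mod 239)
5^8 = (5^4)^2 ≡ 147^2 = 21609 ≡ 99 (mod 239)
5^10 = 5^8 · 5^2 ≡ 99 · 25 ≡ 85 (mod 239).
So M = 85. Party 2 computes K = M^4 mod 239.
85^1 ≡ 85 (mod 239)
85^2 = (85^1)^2 ≡ 85^2 = 7225 ≡ 55 (mod 239)
85^4 = (85^2)^2 ≡ 55^2 = 3025 ≡ 157 (mod 239)

157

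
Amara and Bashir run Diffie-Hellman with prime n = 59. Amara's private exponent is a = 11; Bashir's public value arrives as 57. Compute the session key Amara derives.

17

Shared key K = 57^11 mod 59.
57^1 ≡ 57 (mod 59)
57^2 = (57^1)^2 ≡ 57^2 = 3249 ≡ 4 (mod 59)
57^4 = (57^2)^2 ≡ 4^2 = 16 ≡ 16 (mod 59)
57^8 = (57^4)^2 ≡ 16^2 = 256 ≡ 20 (mod 59)
57^11 = 57^8 · 57^2 · 57^1 ≡ 20 · 4 · 57 ≡ 17 (mod 59).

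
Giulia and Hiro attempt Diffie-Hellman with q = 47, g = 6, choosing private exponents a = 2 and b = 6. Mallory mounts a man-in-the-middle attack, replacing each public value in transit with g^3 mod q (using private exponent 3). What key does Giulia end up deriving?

Giulia receives Mallory's public value M = 6^3 mod 47 instead of the honest one.
6^1 ≡ 6 (mod 47)
6^2 = (6^1)^2 ≡ 6^2 = 36 ≡ 36 (mod 47)
6^3 = 6^2 · 6^1 ≡ 36 · 6 ≡ 28 (mod 47).
So M = 28. Giulia computes K = M^2 mod 47.
28^1 ≡ 28 (mod 47)
28^2 = (28^1)^2 ≡ 28^2 = 784 ≡ 32 (mod 47)

32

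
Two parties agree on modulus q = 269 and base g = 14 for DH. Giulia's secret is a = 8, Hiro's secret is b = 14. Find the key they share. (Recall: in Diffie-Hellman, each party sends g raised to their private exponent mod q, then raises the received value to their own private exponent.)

Hiro sends B = g^b mod q = 14^14 mod 269.
14^1 ≡ 14 (mod 269)
14^2 = (14^1)^2 ≡ 14^2 = 196 ≡ 196 (mod 269)
14^4 = (14^2)^2 ≡ 196^2 = 38416 ≡ 218 (mod 269)
14^8 = (14^4)^2 ≡ 218^2 = 47524 ≡ 180 (mod 269)
14^14 = 14^8 · 14^4 · 14^2 ≡ 180 · 218 · 196 ≡ 61 (mod 269).
So B = 61. Giulia then computes K = B^a mod q = 61^8 mod 269.
61^1 ≡ 61 (mod 269)
61^2 = (61^1)^2 ≡ 61^2 = 3721 ≡ 224 (mod 269)
61^4 = (61^2)^2 ≡ 224^2 = 50176 ≡ 142 (mod 269)
61^8 = (61^4)^2 ≡ 142^2 = 20164 ≡ 258 (mod 269)

258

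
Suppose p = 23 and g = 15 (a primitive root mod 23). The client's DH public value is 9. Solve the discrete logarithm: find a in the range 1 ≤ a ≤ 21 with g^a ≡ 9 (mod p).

Try successive powers of 15 modulo 23:
15^1 ≡ 15
15^2 ≡ 18
15^3 ≡ 17
15^4 ≡ 2
15^5 ≡ 7
15^6 ≡ 13
15^7 ≡ 11
15^8 ≡ 4
15^9 ≡ 14
15^10 ≡ 3
15^11 ≡ 22
15^12 ≡ 8
15^13 ≡ 5
15^14 ≡ 6
15^15 ≡ 21
15^16 ≡ 16
15^17 ≡ 10
15^18 ≡ 12
15^19 ≡ 19
15^20 ≡ 9
Found: a = 20.

20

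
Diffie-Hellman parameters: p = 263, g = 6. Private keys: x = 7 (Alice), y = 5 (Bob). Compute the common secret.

166

Bob sends B = g^y mod p = 6^5 mod 263.
6^1 ≡ 6 (mod 263)
6^2 = (6^1)^2 ≡ 6^2 = 36 ≡ 36 (mod 263)
6^4 = (6^2)^2 ≡ 36^2 = 1296 ≡ 244 (mod 263)
6^5 = 6^4 · 6^1 ≡ 244 · 6 ≡ 149 (mod 263).
So B = 149. Alice then computes K = B^x mod p = 149^7 mod 263.
149^1 ≡ 149 (mod 263)
149^2 = (149^1)^2 ≡ 149^2 = 22201 ≡ 109 (mod 263)
149^4 = (149^2)^2 ≡ 109^2 = 11881 ≡ 46 (mod 263)
149^7 = 149^4 · 149^2 · 149^1 ≡ 46 · 109 · 149 ≡ 166 (mod 263).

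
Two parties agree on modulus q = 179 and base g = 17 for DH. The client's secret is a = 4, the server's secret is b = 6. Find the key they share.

15

The client sends A = g^a mod q = 17^4 mod 179.
17^1 ≡ 17 (mod 179)
17^2 = (17^1)^2 ≡ 17^2 = 289 ≡ 110 (mod 179)
17^4 = (17^2)^2 ≡ 110^2 = 12100 ≡ 107 (mod 179)
So A = 107. The server then computes K = A^b mod q = 107^6 mod 179.
107^1 ≡ 107 (mod 179)
107^2 = (107^1)^2 ≡ 107^2 = 11449 ≡ 172 (mod 179)
107^4 = (107^2)^2 ≡ 172^2 = 29584 ≡ 49 (mod 179)
107^6 = 107^4 · 107^2 ≡ 49 · 172 ≡ 15 (mod 179).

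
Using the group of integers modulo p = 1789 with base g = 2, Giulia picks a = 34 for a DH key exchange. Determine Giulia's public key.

Public value = 2^34 mod 1789.
2^1 ≡ 2 (mod 1789)
2^2 = (2^1)^2 ≡ 2^2 = 4 ≡ 4 (mod 1789)
2^4 = (2^2)^2 ≡ 4^2 = 16 ≡ 16 (mod 1789)
2^8 = (2^4)^2 ≡ 16^2 = 256 ≡ 256 (mod 1789)
2^16 = (2^8)^2 ≡ 256^2 = 65536 ≡ 1132 (mod 1789)
2^32 = (2^16)^2 ≡ 1132^2 = 1281424 ≡ 500 (mod 1789)
2^34 = 2^32 · 2^2 ≡ 500 · 4 ≡ 211 (mod 1789).

211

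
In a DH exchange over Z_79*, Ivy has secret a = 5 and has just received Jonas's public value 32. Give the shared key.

51

Shared key K = 32^5 mod 79.
32^1 ≡ 32 (mod 79)
32^2 = (32^1)^2 ≡ 32^2 = 1024 ≡ 76 (mod 79)
32^4 = (32^2)^2 ≡ 76^2 = 5776 ≡ 9 (mod 79)
32^5 = 32^4 · 32^1 ≡ 9 · 32 ≡ 51 (mod 79).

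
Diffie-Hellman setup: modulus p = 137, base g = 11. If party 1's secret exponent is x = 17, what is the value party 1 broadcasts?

100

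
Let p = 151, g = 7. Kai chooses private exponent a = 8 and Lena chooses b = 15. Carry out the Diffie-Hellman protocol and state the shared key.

19

Kai sends A = g^a mod p = 7^8 mod 151.
7^1 ≡ 7 (mod 151)
7^2 = (7^1)^2 ≡ 7^2 = 49 ≡ 49 (mod 151)
7^4 = (7^2)^2 ≡ 49^2 = 2401 ≡ 136 (mod 151)
7^8 = (7^4)^2 ≡ 136^2 = 18496 ≡ 74 (mod 151)
So A = 74. Lena then computes K = A^b mod p = 74^15 mod 151.
74^1 ≡ 74 (mod 151)
74^2 = (74^1)^2 ≡ 74^2 = 5476 ≡ 40 (mod 151)
74^4 = (74^2)^2 ≡ 40^2 = 1600 ≡ 90 (mod 151)
74^8 = (74^4)^2 ≡ 90^2 = 8100 ≡ 97 (mod 151)
74^15 = 74^8 · 74^4 · 74^2 · 74^1 ≡ 97 · 90 · 40 · 74 ≡ 19 (mod 151).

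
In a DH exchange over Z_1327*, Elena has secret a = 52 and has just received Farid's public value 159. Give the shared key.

200

Shared key K = 159^52 mod 1327.
159^1 ≡ 159 (mod 1327)
159^2 = (159^1)^2 ≡ 159^2 = 25281 ≡ 68 (mod 1327)
159^4 = (159^2)^2 ≡ 68^2 = 4624 ≡ 643 (mod 1327)
159^8 = (159^4)^2 ≡ 643^2 = 413449 ≡ 752 (mod 1327)
159^16 = (159^8)^2 ≡ 752^2 = 565504 ≡ 202 (mod 1327)
159^32 = (159^16)^2 ≡ 202^2 = 40804 ≡ 994 (mod 1327)
159^52 = 159^32 · 159^16 · 159^4 ≡ 994 · 202 · 643 ≡ 200 (mod 1327).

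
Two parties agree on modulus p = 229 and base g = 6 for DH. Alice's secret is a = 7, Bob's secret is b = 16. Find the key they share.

Alice sends A = g^a mod p = 6^7 mod 229.
6^1 ≡ 6 (mod 229)
6^2 = (6^1)^2 ≡ 6^2 = 36 ≡ 36 (mod 229)
6^4 = (6^2)^2 ≡ 36^2 = 1296 ≡ 151 (mod 229)
6^7 = 6^4 · 6^2 · 6^1 ≡ 151 · 36 · 6 ≡ 98 (mod 229).
So A = 98. Bob then computes K = A^b mod p = 98^16 mod 229.
98^1 ≡ 98 (mod 229)
98^2 = (98^1)^2 ≡ 98^2 = 9604 ≡ 215 (mod 229)
98^4 = (98^2)^2 ≡ 215^2 = 46225 ≡ 196 (mod 229)
98^8 = (98^4)^2 ≡ 196^2 = 38416 ≡ 173 (mod 229)
98^16 = (98^8)^2 ≡ 173^2 = 29929 ≡ 159 (mod 229)

159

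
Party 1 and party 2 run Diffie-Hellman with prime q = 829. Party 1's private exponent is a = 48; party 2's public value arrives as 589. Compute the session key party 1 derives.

27

Shared key K = 589^48 mod 829.
589^1 ≡ 589 (mod 829)
589^2 = (589^1)^2 ≡ 589^2 = 346921 ≡ 399 (mod 829)
589^4 = (589^2)^2 ≡ 399^2 = 159201 ≡ 33 (mod 829)
589^8 = (589^4)^2 ≡ 33^2 = 1089 ≡ 260 (mod 829)
589^16 = (589^8)^2 ≡ 260^2 = 67600 ≡ 451 (mod 829)
589^32 = (589^16)^2 ≡ 451^2 = 203401 ≡ 296 (mod 829)
589^48 = 589^32 · 589^16 ≡ 296 · 451 ≡ 27 (mod 829).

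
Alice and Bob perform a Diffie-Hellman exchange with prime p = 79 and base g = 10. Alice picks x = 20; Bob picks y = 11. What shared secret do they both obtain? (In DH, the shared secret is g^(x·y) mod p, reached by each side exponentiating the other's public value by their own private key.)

8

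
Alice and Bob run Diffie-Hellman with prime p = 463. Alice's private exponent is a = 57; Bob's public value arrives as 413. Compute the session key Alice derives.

317

Shared key K = 413^57 mod 463.
413^1 ≡ 413 (mod 463)
413^2 = (413^1)^2 ≡ 413^2 = 170569 ≡ 185 (mod 463)
413^4 = (413^2)^2 ≡ 185^2 = 34225 ≡ 426 (mod 463)
413^8 = (413^4)^2 ≡ 426^2 = 181476 ≡ 443 (mod 463)
413^16 = (413^8)^2 ≡ 443^2 = 196249 ≡ 400 (mod 463)
413^32 = (413^16)^2 ≡ 400^2 = 160000 ≡ 265 (mod 463)
413^57 = 413^32 · 413^16 · 413^8 · 413^1 ≡ 265 · 400 · 443 · 413 ≡ 317 (mod 463).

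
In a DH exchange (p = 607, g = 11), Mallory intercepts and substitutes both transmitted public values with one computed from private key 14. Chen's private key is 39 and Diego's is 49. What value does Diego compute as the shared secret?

586

Diego receives Mallory's public value M = 11^14 mod 607 instead of the honest one.
11^1 ≡ 11 (mod 607)
11^2 = (11^1)^2 ≡ 11^2 = 121 ≡ 121 (mod 607)
11^4 = (11^2)^2 ≡ 121^2 = 14641 ≡ 73 (mod 607)
11^8 = (11^4)^2 ≡ 73^2 = 5329 ≡ 473 (mod 607)
11^14 = 11^8 · 11^4 · 11^2 ≡ 473 · 73 · 121 ≡ 28 (mod 607).
So M = 28. Diego computes K = M^49 mod 607.
28^1 ≡ 28 (mod 607)
28^2 = (28^1)^2 ≡ 28^2 = 784 ≡ 177 (mod 607)
28^4 = (28^2)^2 ≡ 177^2 = 31329 ≡ 372 (mod 607)
28^8 = (28^4)^2 ≡ 372^2 = 138384 ≡ 595 (mod 607)
28^16 = (28^8)^2 ≡ 595^2 = 354025 ≡ 144 (mod 607)
28^32 = (28^16)^2 ≡ 144^2 = 20736 ≡ 98 (mod 607)
28^49 = 28^32 · 28^16 · 28^1 ≡ 98 · 144 · 28 ≡ 586 (mod 607).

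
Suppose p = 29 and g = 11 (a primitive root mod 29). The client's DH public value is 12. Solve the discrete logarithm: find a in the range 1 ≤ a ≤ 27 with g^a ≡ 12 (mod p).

Try successive powers of 11 modulo 29:
11^1 ≡ 11
11^2 ≡ 5
11^3 ≡ 26
11^4 ≡ 25
11^5 ≡ 14
11^6 ≡ 9
11^7 ≡ 12
Found: a = 7.

7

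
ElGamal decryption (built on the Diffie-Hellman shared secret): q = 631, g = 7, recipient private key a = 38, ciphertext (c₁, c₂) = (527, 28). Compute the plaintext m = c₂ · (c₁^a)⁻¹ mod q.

581

Shared mask s = c₁^a mod q = 527^38 mod 631.
527^1 ≡ 527 (mod 631)
527^2 = (527^1)^2 ≡ 527^2 = 277729 ≡ 89 (mod 631)
527^4 = (527^2)^2 ≡ 89^2 = 7921 ≡ 349 (mod 631)
527^8 = (527^4)^2 ≡ 349^2 = 121801 ≡ 18 (mod 631)
527^16 = (527^8)^2 ≡ 18^2 = 324 ≡ 324 (mod 631)
527^32 = (527^16)^2 ≡ 324^2 = 104976 ≡ 230 (mod 631)
527^38 = 527^32 · 527^4 · 527^2 ≡ 230 · 349 · 89 ≡ 479 (mod 631).
So s = 479; s⁻¹ ≡ 494 (mod 631).
m = c₂ · s⁻¹ mod 631 = 28 · 494 mod 631 = 581.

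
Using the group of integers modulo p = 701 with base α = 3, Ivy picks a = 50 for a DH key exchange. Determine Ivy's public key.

Public value = 3^50 (mod 701).
3^1 ≡ 3 (mod 701)
3^2 = (3^1)^2 ≡ 3^2 = 9 ≡ 9 (mod 701)
3^4 = (3^2)^2 ≡ 9^2 = 81 ≡ 81 (mod 701)
3^8 = (3^4)^2 ≡ 81^2 = 6561 ≡ 252 (mod 701)
3^16 = (3^8)^2 ≡ 252^2 = 63504 ≡ 414 (mod 701)
3^32 = (3^16)^2 ≡ 414^2 = 171396 ≡ 352 (mod 701)
3^50 = 3^32 · 3^16 · 3^2 ≡ 352 · 414 · 9 ≡ 682 (mod 701).

682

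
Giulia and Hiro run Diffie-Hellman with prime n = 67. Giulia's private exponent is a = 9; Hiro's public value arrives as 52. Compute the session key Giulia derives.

Shared key K = 52^9 mod 67.
52^1 ≡ 52 (mod 67)
52^2 = (52^1)^2 ≡ 52^2 = 2704 ≡ 24 (mod 67)
52^4 = (52^2)^2 ≡ 24^2 = 576 ≡ 40 (mod 67)
52^8 = (52^4)^2 ≡ 40^2 = 1600 ≡ 59 (mod 67)
52^9 = 52^8 · 52^1 ≡ 59 · 52 ≡ 53 (mod 67).

53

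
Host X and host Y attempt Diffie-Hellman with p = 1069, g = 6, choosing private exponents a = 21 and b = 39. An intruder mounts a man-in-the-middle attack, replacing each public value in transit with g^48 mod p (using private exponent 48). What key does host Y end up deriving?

Host Y receives an intruder's public value M = 6^48 mod 1069 instead of the honest one.
6^1 ≡ 6 (mod 1069)
6^2 = (6^1)^2 ≡ 6^2 = 36 ≡ 36 (mod 1069)
6^4 = (6^2)^2 ≡ 36^2 = 1296 ≡ 227 (mod 1069)
6^8 = (6^4)^2 ≡ 227^2 = 51529 ≡ 217 (mod 1069)
6^16 = (6^8)^2 ≡ 217^2 = 47089 ≡ 53 (mod 1069)
6^32 = (6^16)^2 ≡ 53^2 = 2809 ≡ 671 (mod 1069)
6^48 = 6^32 · 6^16 ≡ 671 · 53 ≡ 286 (mod 1069).
So M = 286. Host Y computes K = M^39 mod 1069.
286^1 ≡ 286 (mod 1069)
286^2 = (286^1)^2 ≡ 286^2 = 81796 ≡ 552 (mod 1069)
286^4 = (286^2)^2 ≡ 552^2 = 304704 ≡ 39 (mod 1069)
286^8 = (286^4)^2 ≡ 39^2 = 1521 ≡ 452 (mod 1069)
286^16 = (286^8)^2 ≡ 452^2 = 204304 ≡ 125 (mod 1069)
286^32 = (286^16)^2 ≡ 125^2 = 15625 ≡ 659 (mod 1069)
286^39 = 286^32 · 286^4 · 286^2 · 286^1 ≡ 659 · 39 · 552 · 286 ≡ 735 (mod 1069).

735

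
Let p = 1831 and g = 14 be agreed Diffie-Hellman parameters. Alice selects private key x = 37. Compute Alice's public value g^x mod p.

Public value = 14^37 mod 1831.
14^1 ≡ 14 (mod 1831)
14^2 = (14^1)^2 ≡ 14^2 = 196 ≡ 196 (mod 1831)
14^4 = (14^2)^2 ≡ 196^2 = 38416 ≡ 1796 (mod 1831)
14^8 = (14^4)^2 ≡ 1796^2 = 3225616 ≡ 1225 (mod 1831)
14^16 = (14^8)^2 ≡ 1225^2 = 1500625 ≡ 1036 (mod 1831)
14^32 = (14^16)^2 ≡ 1036^2 = 1073296 ≡ 330 (mod 1831)
14^37 = 14^32 · 14^4 · 14^1 ≡ 330 · 1796 · 14 ≡ 1259 (mod 1831).

1259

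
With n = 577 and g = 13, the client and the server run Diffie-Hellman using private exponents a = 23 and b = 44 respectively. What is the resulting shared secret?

The server sends B = g^b mod n = 13^44 mod 577.
13^1 ≡ 13 (mod 577)
13^2 = (13^1)^2 ≡ 13^2 = 169 ≡ 169 (mod 577)
13^4 = (13^2)^2 ≡ 169^2 = 28561 ≡ 288 (mod 577)
13^8 = (13^4)^2 ≡ 288^2 = 82944 ≡ 433 (mod 577)
13^16 = (13^8)^2 ≡ 433^2 = 187489 ≡ 541 (mod 577)
13^32 = (13^16)^2 ≡ 541^2 = 292681 ≡ 142 (mod 577)
13^44 = 13^32 · 13^8 · 13^4 ≡ 142 · 433 · 288 ≡ 415 (mod 577).
So B = 415. The client then computes K = B^a mod n = 415^23 mod 577.
415^1 ≡ 415 (mod 577)
415^2 = (415^1)^2 ≡ 415^2 = 172225 ≡ 279 (mod 577)
415^4 = (415^2)^2 ≡ 279^2 = 77841 ≡ 523 (mod 577)
415^8 = (415^4)^2 ≡ 523^2 = 273529 ≡ 31 (mod 577)
415^16 = (415^8)^2 ≡ 31^2 = 961 ≡ 384 (mod 577)
415^23 = 415^16 · 415^4 · 415^2 · 415^1 ≡ 384 · 523 · 279 · 415 ≡ 12 (mod 577).

12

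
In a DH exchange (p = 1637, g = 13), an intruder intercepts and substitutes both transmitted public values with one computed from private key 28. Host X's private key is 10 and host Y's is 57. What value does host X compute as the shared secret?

174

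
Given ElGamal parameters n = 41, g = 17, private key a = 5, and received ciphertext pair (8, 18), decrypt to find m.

Shared mask s = c₁^a mod n = 8^5 mod 41.
8^1 ≡ 8 (mod 41)
8^2 = (8^1)^2 ≡ 8^2 = 64 ≡ 23 (mod 41)
8^4 = (8^2)^2 ≡ 23^2 = 529 ≡ 37 (mod 41)
8^5 = 8^4 · 8^1 ≡ 37 · 8 ≡ 9 (mod 41).
So s = 9; s⁻¹ ≡ 32 (mod 41).
m = c₂ · s⁻¹ mod 41 = 18 · 32 mod 41 = 2.

2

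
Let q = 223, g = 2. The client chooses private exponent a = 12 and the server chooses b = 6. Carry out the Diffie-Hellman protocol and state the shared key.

56

The server sends B = g^b mod q = 2^6 mod 223.
2^1 ≡ 2 (mod 223)
2^2 = (2^1)^2 ≡ 2^2 = 4 ≡ 4 (mod 223)
2^4 = (2^2)^2 ≡ 4^2 = 16 ≡ 16 (mod 223)
2^6 = 2^4 · 2^2 ≡ 16 · 4 ≡ 64 (mod 223).
So B = 64. The client then computes K = B^a mod q = 64^12 mod 223.
64^1 ≡ 64 (mod 223)
64^2 = (64^1)^2 ≡ 64^2 = 4096 ≡ 82 (mod 223)
64^4 = (64^2)^2 ≡ 82^2 = 6724 ≡ 34 (mod 223)
64^8 = (64^4)^2 ≡ 34^2 = 1156 ≡ 41 (mod 223)
64^12 = 64^8 · 64^4 ≡ 41 · 34 ≡ 56 (mod 223).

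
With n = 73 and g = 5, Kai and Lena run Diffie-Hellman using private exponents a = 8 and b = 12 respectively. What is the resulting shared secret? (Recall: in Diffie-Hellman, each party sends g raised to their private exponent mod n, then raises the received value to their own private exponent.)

8

Kai sends A = g^a mod n = 5^8 mod 73.
5^1 ≡ 5 (mod 73)
5^2 = (5^1)^2 ≡ 5^2 = 25 ≡ 25 (mod 73)
5^4 = (5^2)^2 ≡ 25^2 = 625 ≡ 41 (mod 73)
5^8 = (5^4)^2 ≡ 41^2 = 1681 ≡ 2 (mod 73)
So A = 2. Lena then computes K = A^b mod n = 2^12 mod 73.
2^1 ≡ 2 (mod 73)
2^2 = (2^1)^2 ≡ 2^2 = 4 ≡ 4 (mod 73)
2^4 = (2^2)^2 ≡ 4^2 = 16 ≡ 16 (mod 73)
2^8 = (2^4)^2 ≡ 16^2 = 256 ≡ 37 (mod 73)
2^12 = 2^8 · 2^4 ≡ 37 · 16 ≡ 8 (mod 73).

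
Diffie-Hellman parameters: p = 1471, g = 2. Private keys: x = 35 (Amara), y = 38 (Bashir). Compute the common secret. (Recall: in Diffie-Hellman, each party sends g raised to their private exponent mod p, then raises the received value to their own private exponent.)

Bashir sends B = g^y mod p = 2^38 mod 1471.
2^1 ≡ 2 (mod 1471)
2^2 = (2^1)^2 ≡ 2^2 = 4 ≡ 4 (mod 1471)
2^4 = (2^2)^2 ≡ 4^2 = 16 ≡ 16 (mod 1471)
2^8 = (2^4)^2 ≡ 16^2 = 256 ≡ 256 (mod 1471)
2^16 = (2^8)^2 ≡ 256^2 = 65536 ≡ 812 (mod 1471)
2^32 = (2^16)^2 ≡ 812^2 = 659344 ≡ 336 (mod 1471)
2^38 = 2^32 · 2^4 · 2^2 ≡ 336 · 16 · 4 ≡ 910 (mod 1471).
So B = 910. Amara then computes K = B^x mod p = 910^35 mod 1471.
910^1 ≡ 910 (mod 1471)
910^2 = (910^1)^2 ≡ 910^2 = 828100 ≡ 1398 (mod 1471)
910^4 = (910^2)^2 ≡ 1398^2 = 1954404 ≡ 916 (mod 1471)
910^8 = (910^4)^2 ≡ 916^2 = 839056 ≡ 586 (mod 1471)
910^16 = (910^8)^2 ≡ 586^2 = 343396 ≡ 653 (mod 1471)
910^32 = (910^16)^2 ≡ 653^2 = 426409 ≡ 1290 (mod 1471)
910^35 = 910^32 · 910^2 · 910^1 ≡ 1290 · 1398 · 910 ≡ 1347 (mod 1471).

1347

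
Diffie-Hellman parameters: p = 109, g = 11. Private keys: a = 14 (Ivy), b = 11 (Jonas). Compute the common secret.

Jonas sends B = g^b mod p = 11^11 mod 109.
11^1 ≡ 11 (mod 109)
11^2 = (11^1)^2 ≡ 11^2 = 121 ≡ 12 (mod 109)
11^4 = (11^2)^2 ≡ 12^2 = 144 ≡ 35 (mod 109)
11^8 = (11^4)^2 ≡ 35^2 = 1225 ≡ 26 (mod 109)
11^11 = 11^8 · 11^2 · 11^1 ≡ 26 · 12 · 11 ≡ 53 (mod 109).
So B = 53. Ivy then computes K = B^a mod p = 53^14 mod 109.
53^1 ≡ 53 (mod 109)
53^2 = (53^1)^2 ≡ 53^2 = 2809 ≡ 84 (mod 109)
53^4 = (53^2)^2 ≡ 84^2 = 7056 ≡ 80 (mod 109)
53^8 = (53^4)^2 ≡ 80^2 = 6400 ≡ 78 (mod 109)
53^14 = 53^8 · 53^4 · 53^2 ≡ 78 · 80 · 84 ≡ 88 (mod 109).

88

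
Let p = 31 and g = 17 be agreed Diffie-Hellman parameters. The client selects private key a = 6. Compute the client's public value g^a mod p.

Public value = 17^6 mod 31.
17^1 ≡ 17 (mod 31)
17^2 = (17^1)^2 ≡ 17^2 = 289 ≡ 10 (mod 31)
17^4 = (17^2)^2 ≡ 10^2 = 100 ≡ 7 (mod 31)
17^6 = 17^4 · 17^2 ≡ 7 · 10 ≡ 8 (mod 31).

8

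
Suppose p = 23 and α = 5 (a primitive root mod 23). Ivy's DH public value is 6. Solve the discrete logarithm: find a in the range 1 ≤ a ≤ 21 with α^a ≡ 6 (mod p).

18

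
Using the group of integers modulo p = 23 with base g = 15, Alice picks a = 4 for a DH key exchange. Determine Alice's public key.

2

Public value = 15^4 mod 23.
15^1 ≡ 15 (mod 23)
15^2 = (15^1)^2 ≡ 15^2 = 225 ≡ 18 (mod 23)
15^4 = (15^2)^2 ≡ 18^2 = 324 ≡ 2 (mod 23)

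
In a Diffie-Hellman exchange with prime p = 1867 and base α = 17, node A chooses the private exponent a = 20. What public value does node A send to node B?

Public value = 17^20 (mod 1867).
17^1 ≡ 17 (mod 1867)
17^2 = (17^1)^2 ≡ 17^2 = 289 ≡ 289 (mod 1867)
17^4 = (17^2)^2 ≡ 289^2 = 83521 ≡ 1373 (mod 1867)
17^8 = (17^4)^2 ≡ 1373^2 = 1885129 ≡ 1326 (mod 1867)
17^16 = (17^8)^2 ≡ 1326^2 = 1758276 ≡ 1429 (mod 1867)
17^20 = 17^16 · 17^4 ≡ 1429 · 1373 ≡ 1667 (mod 1867).

1667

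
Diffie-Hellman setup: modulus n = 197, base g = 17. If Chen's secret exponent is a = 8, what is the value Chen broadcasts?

Public value = 17^8 mod 197.
17^1 ≡ 17 (mod 197)
17^2 = (17^1)^2 ≡ 17^2 = 289 ≡ 92 (mod 197)
17^4 = (17^2)^2 ≡ 92^2 = 8464 ≡ 190 (mod 197)
17^8 = (17^4)^2 ≡ 190^2 = 36100 ≡ 49 (mod 197)

49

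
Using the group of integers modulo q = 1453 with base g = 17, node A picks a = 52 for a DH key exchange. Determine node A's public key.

Public value = 17^52 (mod 1453).
17^1 ≡ 17 (mod 1453)
17^2 = (17^1)^2 ≡ 17^2 = 289 ≡ 289 (mod 1453)
17^4 = (17^2)^2 ≡ 289^2 = 83521 ≡ 700 (mod 1453)
17^8 = (17^4)^2 ≡ 700^2 = 490000 ≡ 339 (mod 1453)
17^16 = (17^8)^2 ≡ 339^2 = 114921 ≡ 134 (mod 1453)
17^32 = (17^16)^2 ≡ 134^2 = 17956 ≡ 520 (mod 1453)
17^52 = 17^32 · 17^16 · 17^4 ≡ 520 · 134 · 700 ≡ 243 (mod 1453).

243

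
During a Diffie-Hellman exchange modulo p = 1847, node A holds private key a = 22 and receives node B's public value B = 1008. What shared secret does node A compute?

1076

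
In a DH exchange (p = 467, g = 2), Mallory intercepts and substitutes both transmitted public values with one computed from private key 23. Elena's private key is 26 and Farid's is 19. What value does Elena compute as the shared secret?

Elena receives Mallory's public value M = 2^23 mod 467 instead of the honest one.
2^1 ≡ 2 (mod 467)
2^2 = (2^1)^2 ≡ 2^2 = 4 ≡ 4 (mod 467)
2^4 = (2^2)^2 ≡ 4^2 = 16 ≡ 16 (mod 467)
2^8 = (2^4)^2 ≡ 16^2 = 256 ≡ 256 (mod 467)
2^16 = (2^8)^2 ≡ 256^2 = 65536 ≡ 156 (mod 467)
2^23 = 2^16 · 2^4 · 2^2 · 2^1 ≡ 156 · 16 · 4 · 2 ≡ 354 (mod 467).
So M = 354. Elena computes K = M^26 mod 467.
354^1 ≡ 354 (mod 467)
354^2 = (354^1)^2 ≡ 354^2 = 125316 ≡ 160 (mod 467)
354^4 = (354^2)^2 ≡ 160^2 = 25600 ≡ 382 (mod 467)
354^8 = (354^4)^2 ≡ 382^2 = 145924 ≡ 220 (mod 467)
354^16 = (354^8)^2 ≡ 220^2 = 48400 ≡ 299 (mod 467)
354^26 = 354^16 · 354^8 · 354^2 ≡ 299 · 220 · 160 ≡ 21 (mod 467).

21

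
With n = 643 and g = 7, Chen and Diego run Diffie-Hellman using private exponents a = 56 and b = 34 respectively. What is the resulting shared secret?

294

Chen sends A = g^a mod n = 7^56 mod 643.
7^1 ≡ 7 (mod 643)
7^2 = (7^1)^2 ≡ 7^2 = 49 ≡ 49 (mod 643)
7^4 = (7^2)^2 ≡ 49^2 = 2401 ≡ 472 (mod 643)
7^8 = (7^4)^2 ≡ 472^2 = 222784 ≡ 306 (mod 643)
7^16 = (7^8)^2 ≡ 306^2 = 93636 ≡ 401 (mod 643)
7^32 = (7^16)^2 ≡ 401^2 = 160801 ≡ 51 (mod 643)
7^56 = 7^32 · 7^16 · 7^8 ≡ 51 · 401 · 306 ≡ 330 (mod 643).
So A = 330. Diego then computes K = A^b mod n = 330^34 mod 643.
330^1 ≡ 330 (mod 643)
330^2 = (330^1)^2 ≡ 330^2 = 108900 ≡ 233 (mod 643)
330^4 = (330^2)^2 ≡ 233^2 = 54289 ≡ 277 (mod 643)
330^8 = (330^4)^2 ≡ 277^2 = 76729 ≡ 212 (mod 643)
330^16 = (330^8)^2 ≡ 212^2 = 44944 ≡ 577 (mod 643)
330^32 = (330^16)^2 ≡ 577^2 = 332929 ≡ 498 (mod 643)
330^34 = 330^32 · 330^2 ≡ 498 · 233 ≡ 294 (mod 643).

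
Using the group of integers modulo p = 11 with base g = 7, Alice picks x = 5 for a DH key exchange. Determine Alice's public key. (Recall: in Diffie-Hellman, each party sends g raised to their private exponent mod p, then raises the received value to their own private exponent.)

Public value = 7^5 mod 11.
7^1 ≡ 7 (mod 11)
7^2 = (7^1)^2 ≡ 7^2 = 49 ≡ 5 (mod 11)
7^4 = (7^2)^2 ≡ 5^2 = 25 ≡ 3 (mod 11)
7^5 = 7^4 · 7^1 ≡ 3 · 7 ≡ 10 (mod 11).

10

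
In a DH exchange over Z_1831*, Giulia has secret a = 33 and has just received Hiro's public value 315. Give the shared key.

Shared key K = 315^33 mod 1831.
315^1 ≡ 315 (mod 1831)
315^2 = (315^1)^2 ≡ 315^2 = 99225 ≡ 351 (mod 1831)
315^4 = (315^2)^2 ≡ 351^2 = 123201 ≡ 524 (mod 1831)
315^8 = (315^4)^2 ≡ 524^2 = 274576 ≡ 1757 (mod 1831)
315^16 = (315^8)^2 ≡ 1757^2 = 3087049 ≡ 1814 (mod 1831)
315^32 = (315^16)^2 ≡ 1814^2 = 3290596 ≡ 289 (mod 1831)
315^33 = 315^32 · 315^1 ≡ 289 · 315 ≡ 1316 (mod 1831).

1316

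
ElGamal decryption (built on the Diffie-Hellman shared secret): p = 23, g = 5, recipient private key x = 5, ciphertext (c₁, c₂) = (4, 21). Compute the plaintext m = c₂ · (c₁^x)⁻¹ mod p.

19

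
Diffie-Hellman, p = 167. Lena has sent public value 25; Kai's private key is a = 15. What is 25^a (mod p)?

108

Shared key K = 25^15 mod 167.
25^1 ≡ 25 (mod 167)
25^2 = (25^1)^2 ≡ 25^2 = 625 ≡ 124 (mod 167)
25^4 = (25^2)^2 ≡ 124^2 = 15376 ≡ 12 (mod 167)
25^8 = (25^4)^2 ≡ 12^2 = 144 ≡ 144 (mod 167)
25^15 = 25^8 · 25^4 · 25^2 · 25^1 ≡ 144 · 12 · 124 · 25 ≡ 108 (mod 167).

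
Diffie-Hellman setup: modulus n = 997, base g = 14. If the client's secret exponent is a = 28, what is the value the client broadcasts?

246

Public value = 14^28 mod 997.
14^1 ≡ 14 (mod 997)
14^2 = (14^1)^2 ≡ 14^2 = 196 ≡ 196 (mod 997)
14^4 = (14^2)^2 ≡ 196^2 = 38416 ≡ 530 (mod 997)
14^8 = (14^4)^2 ≡ 530^2 = 280900 ≡ 743 (mod 997)
14^16 = (14^8)^2 ≡ 743^2 = 552049 ≡ 708 (mod 997)
14^28 = 14^16 · 14^8 · 14^4 ≡ 708 · 743 · 530 ≡ 246 (mod 997).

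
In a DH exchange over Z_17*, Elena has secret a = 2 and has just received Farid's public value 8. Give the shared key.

Shared key K = 8^2 mod 17.
8^1 ≡ 8 (mod 17)
8^2 = (8^1)^2 ≡ 8^2 = 64 ≡ 13 (mod 17)

13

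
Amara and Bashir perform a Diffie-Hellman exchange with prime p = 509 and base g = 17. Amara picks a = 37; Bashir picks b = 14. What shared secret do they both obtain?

Bashir sends B = g^b mod p = 17^14 mod 509.
17^1 ≡ 17 (mod 509)
17^2 = (17^1)^2 ≡ 17^2 = 289 ≡ 289 (mod 509)
17^4 = (17^2)^2 ≡ 289^2 = 83521 ≡ 45 (mod 509)
17^8 = (17^4)^2 ≡ 45^2 = 2025 ≡ 498 (mod 509)
17^14 = 17^8 · 17^4 · 17^2 ≡ 498 · 45 · 289 ≡ 483 (mod 509).
So B = 483. Amara then computes K = B^a mod p = 483^37 mod 509.
483^1 ≡ 483 (mod 509)
483^2 = (483^1)^2 ≡ 483^2 = 233289 ≡ 167 (mod 509)
483^4 = (483^2)^2 ≡ 167^2 = 27889 ≡ 403 (mod 509)
483^8 = (483^4)^2 ≡ 403^2 = 162409 ≡ 38 (mod 509)
483^16 = (483^8)^2 ≡ 38^2 = 1444 ≡ 426 (mod 509)
483^32 = (483^16)^2 ≡ 426^2 = 181476 ≡ 272 (mod 509)
483^37 = 483^32 · 483^4 · 483^1 ≡ 272 · 403 · 483 ≡ 384 (mod 509).

384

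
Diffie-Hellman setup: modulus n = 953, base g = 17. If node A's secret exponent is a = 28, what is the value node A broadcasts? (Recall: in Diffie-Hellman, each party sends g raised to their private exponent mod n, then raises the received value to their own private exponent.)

Public value = 17^28 mod 953.
17^1 ≡ 17 (mod 953)
17^2 = (17^1)^2 ≡ 17^2 = 289 ≡ 289 (mod 953)
17^4 = (17^2)^2 ≡ 289^2 = 83521 ≡ 610 (mod 953)
17^8 = (17^4)^2 ≡ 610^2 = 372100 ≡ 430 (mod 953)
17^16 = (17^8)^2 ≡ 430^2 = 184900 ≡ 18 (mod 953)
17^28 = 17^16 · 17^8 · 17^4 ≡ 18 · 430 · 610 ≡ 238 (mod 953).

238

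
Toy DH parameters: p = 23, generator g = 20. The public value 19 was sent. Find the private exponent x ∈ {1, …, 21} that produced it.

Try successive powers of 20 modulo 23:
20^1 ≡ 20
20^2 ≡ 9
20^3 ≡ 19
Found: x = 3.

3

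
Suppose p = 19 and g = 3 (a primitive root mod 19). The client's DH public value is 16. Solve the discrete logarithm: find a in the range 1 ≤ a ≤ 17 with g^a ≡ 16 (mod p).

Try successive powers of 3 modulo 19:
3^1 ≡ 3
3^2 ≡ 9
3^3 ≡ 8
3^4 ≡ 5
3^5 ≡ 15
3^6 ≡ 7
3^7 ≡ 2
3^8 ≡ 6
3^9 ≡ 18
3^10 ≡ 16
Found: a = 10.

10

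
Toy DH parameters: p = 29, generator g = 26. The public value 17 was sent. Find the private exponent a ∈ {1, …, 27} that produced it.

7

Try successive powers of 26 modulo 29:
26^1 ≡ 26
26^2 ≡ 9
26^3 ≡ 2
26^4 ≡ 23
26^5 ≡ 18
26^6 ≡ 4
26^7 ≡ 17
Found: a = 7.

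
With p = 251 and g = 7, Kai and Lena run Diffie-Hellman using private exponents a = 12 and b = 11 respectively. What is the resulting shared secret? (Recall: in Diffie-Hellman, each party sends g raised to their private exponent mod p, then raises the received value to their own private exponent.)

12

Lena sends B = g^b mod p = 7^11 mod 251.
7^1 ≡ 7 (mod 251)
7^2 = (7^1)^2 ≡ 7^2 = 49 ≡ 49 (mod 251)
7^4 = (7^2)^2 ≡ 49^2 = 2401 ≡ 142 (mod 251)
7^8 = (7^4)^2 ≡ 142^2 = 20164 ≡ 84 (mod 251)
7^11 = 7^8 · 7^2 · 7^1 ≡ 84 · 49 · 7 ≡ 198 (mod 251).
So B = 198. Kai then computes K = B^a mod p = 198^12 mod 251.
198^1 ≡ 198 (mod 251)
198^2 = (198^1)^2 ≡ 198^2 = 39204 ≡ 48 (mod 251)
198^4 = (198^2)^2 ≡ 48^2 = 2304 ≡ 45 (mod 251)
198^8 = (198^4)^2 ≡ 45^2 = 2025 ≡ 17 (mod 251)
198^12 = 198^8 · 198^4 ≡ 17 · 45 ≡ 12 (mod 251).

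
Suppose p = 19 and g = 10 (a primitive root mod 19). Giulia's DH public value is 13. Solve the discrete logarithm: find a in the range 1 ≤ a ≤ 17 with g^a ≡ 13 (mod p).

Try successive powers of 10 modulo 19:
10^1 ≡ 10
10^2 ≡ 5
10^3 ≡ 12
10^4 ≡ 6
10^5 ≡ 3
10^6 ≡ 11
10^7 ≡ 15
10^8 ≡ 17
10^9 ≡ 18
10^10 ≡ 9
10^11 ≡ 14
10^12 ≡ 7
10^13 ≡ 13
Found: a = 13.

13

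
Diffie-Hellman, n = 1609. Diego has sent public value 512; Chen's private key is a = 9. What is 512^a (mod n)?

Shared key K = 512^9 mod 1609.
512^1 ≡ 512 (mod 1609)
512^2 = (512^1)^2 ≡ 512^2 = 262144 ≡ 1486 (mod 1609)
512^4 = (512^2)^2 ≡ 1486^2 = 2208196 ≡ 648 (mod 1609)
512^8 = (512^4)^2 ≡ 648^2 = 419904 ≡ 1564 (mod 1609)
512^9 = 512^8 · 512^1 ≡ 1564 · 512 ≡ 1095 (mod 1609).

1095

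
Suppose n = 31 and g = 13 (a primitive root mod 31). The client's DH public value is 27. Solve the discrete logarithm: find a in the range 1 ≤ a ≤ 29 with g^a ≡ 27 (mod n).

3

Try successive powers of 13 modulo 31:
13^1 ≡ 13
13^2 ≡ 14
13^3 ≡ 27
Found: a = 3.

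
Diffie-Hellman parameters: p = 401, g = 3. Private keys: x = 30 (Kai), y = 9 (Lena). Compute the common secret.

188

Kai sends A = g^x mod p = 3^30 mod 401.
3^1 ≡ 3 (mod 401)
3^2 = (3^1)^2 ≡ 3^2 = 9 ≡ 9 (mod 401)
3^4 = (3^2)^2 ≡ 9^2 = 81 ≡ 81 (mod 401)
3^8 = (3^4)^2 ≡ 81^2 = 6561 ≡ 145 (mod 401)
3^16 = (3^8)^2 ≡ 145^2 = 21025 ≡ 173 (mod 401)
3^30 = 3^16 · 3^8 · 3^4 · 3^2 ≡ 173 · 145 · 81 · 9 ≡ 162 (mod 401).
So A = 162. Lena then computes K = A^y mod p = 162^9 mod 401.
162^1 ≡ 162 (mod 401)
162^2 = (162^1)^2 ≡ 162^2 = 26244 ≡ 179 (mod 401)
162^4 = (162^2)^2 ≡ 179^2 = 32041 ≡ 362 (mod 401)
162^8 = (162^4)^2 ≡ 362^2 = 131044 ≡ 318 (mod 401)
162^9 = 162^8 · 162^1 ≡ 318 · 162 ≡ 188 (mod 401).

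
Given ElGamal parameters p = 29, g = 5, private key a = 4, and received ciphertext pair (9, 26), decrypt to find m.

12

Shared mask s = c₁^a mod p = 9^4 mod 29.
9^1 ≡ 9 (mod 29)
9^2 = (9^1)^2 ≡ 9^2 = 81 ≡ 23 (mod 29)
9^4 = (9^2)^2 ≡ 23^2 = 529 ≡ 7 (mod 29)
So s = 7; s⁻¹ ≡ 25 (mod 29).
m = c₂ · s⁻¹ mod 29 = 26 · 25 mod 29 = 12.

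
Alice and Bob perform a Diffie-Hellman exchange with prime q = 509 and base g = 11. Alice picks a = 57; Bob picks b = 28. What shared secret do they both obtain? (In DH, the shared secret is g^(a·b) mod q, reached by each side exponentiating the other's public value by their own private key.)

43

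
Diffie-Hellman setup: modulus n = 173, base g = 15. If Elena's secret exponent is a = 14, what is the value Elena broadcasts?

47

Public value = 15^14 (mod 173).
15^1 ≡ 15 (mod 173)
15^2 = (15^1)^2 ≡ 15^2 = 225 ≡ 52 (mod 173)
15^4 = (15^2)^2 ≡ 52^2 = 2704 ≡ 109 (mod 173)
15^8 = (15^4)^2 ≡ 109^2 = 11881 ≡ 117 (mod 173)
15^14 = 15^8 · 15^4 · 15^2 ≡ 117 · 109 · 52 ≡ 47 (mod 173).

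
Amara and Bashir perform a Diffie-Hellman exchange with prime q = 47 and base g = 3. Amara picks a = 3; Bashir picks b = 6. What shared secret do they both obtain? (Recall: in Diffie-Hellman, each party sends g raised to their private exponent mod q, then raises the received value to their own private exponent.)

Bashir sends B = g^b mod q = 3^6 mod 47.
3^1 ≡ 3 (mod 47)
3^2 = (3^1)^2 ≡ 3^2 = 9 ≡ 9 (mod 47)
3^4 = (3^2)^2 ≡ 9^2 = 81 ≡ 34 (mod 47)
3^6 = 3^4 · 3^2 ≡ 34 · 9 ≡ 24 (mod 47).
So B = 24. Amara then computes K = B^a mod q = 24^3 mod 47.
24^1 ≡ 24 (mod 47)
24^2 = (24^1)^2 ≡ 24^2 = 576 ≡ 12 (mod 47)
24^3 = 24^2 · 24^1 ≡ 12 · 24 ≡ 6 (mod 47).

6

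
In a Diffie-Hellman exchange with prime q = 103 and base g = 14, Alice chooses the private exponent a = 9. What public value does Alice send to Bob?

23

Public value = 14^9 mod 103.
14^1 ≡ 14 (mod 103)
14^2 = (14^1)^2 ≡ 14^2 = 196 ≡ 93 (mod 103)
14^4 = (14^2)^2 ≡ 93^2 = 8649 ≡ 100 (mod 103)
14^8 = (14^4)^2 ≡ 100^2 = 10000 ≡ 9 (mod 103)
14^9 = 14^8 · 14^1 ≡ 9 · 14 ≡ 23 (mod 103).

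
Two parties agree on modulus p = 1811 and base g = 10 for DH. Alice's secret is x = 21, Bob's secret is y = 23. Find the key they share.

1007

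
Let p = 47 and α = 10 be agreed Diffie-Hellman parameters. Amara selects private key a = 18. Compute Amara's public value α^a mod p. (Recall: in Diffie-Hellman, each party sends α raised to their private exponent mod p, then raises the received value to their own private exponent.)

3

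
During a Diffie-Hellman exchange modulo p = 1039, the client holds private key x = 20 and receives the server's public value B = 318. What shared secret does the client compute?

Shared key K = 318^20 mod 1039.
318^1 ≡ 318 (mod 1039)
318^2 = (318^1)^2 ≡ 318^2 = 101124 ≡ 341 (mod 1039)
318^4 = (318^2)^2 ≡ 341^2 = 116281 ≡ 952 (mod 1039)
318^8 = (318^4)^2 ≡ 952^2 = 906304 ≡ 296 (mod 1039)
318^16 = (318^8)^2 ≡ 296^2 = 87616 ≡ 340 (mod 1039)
318^20 = 318^16 · 318^4 ≡ 340 · 952 ≡ 551 (mod 1039).

551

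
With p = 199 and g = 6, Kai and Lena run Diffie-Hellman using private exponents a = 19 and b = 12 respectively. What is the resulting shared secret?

64

Kai sends A = g^a mod p = 6^19 mod 199.
6^1 ≡ 6 (mod 199)
6^2 = (6^1)^2 ≡ 6^2 = 36 ≡ 36 (mod 199)
6^4 = (6^2)^2 ≡ 36^2 = 1296 ≡ 102 (mod 199)
6^8 = (6^4)^2 ≡ 102^2 = 10404 ≡ 56 (mod 199)
6^16 = (6^8)^2 ≡ 56^2 = 3136 ≡ 151 (mod 199)
6^19 = 6^16 · 6^2 · 6^1 ≡ 151 · 36 · 6 ≡ 179 (mod 199).
So A = 179. Lena then computes K = A^b mod p = 179^12 mod 199.
179^1 ≡ 179 (mod 199)
179^2 = (179^1)^2 ≡ 179^2 = 32041 ≡ 2 (mod 199)
179^4 = (179^2)^2 ≡ 2^2 = 4 ≡ 4 (mod 199)
179^8 = (179^4)^2 ≡ 4^2 = 16 ≡ 16 (mod 199)
179^12 = 179^8 · 179^4 ≡ 16 · 4 ≡ 64 (mod 199).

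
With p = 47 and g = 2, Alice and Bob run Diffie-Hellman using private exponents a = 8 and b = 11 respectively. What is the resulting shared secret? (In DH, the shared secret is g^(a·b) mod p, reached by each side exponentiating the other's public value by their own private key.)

Bob sends B = g^b mod p = 2^11 mod 47.
2^1 ≡ 2 (mod 47)
2^2 = (2^1)^2 ≡ 2^2 = 4 ≡ 4 (mod 47)
2^4 = (2^2)^2 ≡ 4^2 = 16 ≡ 16 (mod 47)
2^8 = (2^4)^2 ≡ 16^2 = 256 ≡ 21 (mod 47)
2^11 = 2^8 · 2^2 · 2^1 ≡ 21 · 4 · 2 ≡ 27 (mod 47).
So B = 27. Alice then computes K = B^a mod p = 27^8 mod 47.
27^1 ≡ 27 (mod 47)
27^2 = (27^1)^2 ≡ 27^2 = 729 ≡ 24 (mod 47)
27^4 = (27^2)^2 ≡ 24^2 = 576 ≡ 12 (mod 47)
27^8 = (27^4)^2 ≡ 12^2 = 144 ≡ 3 (mod 47)

3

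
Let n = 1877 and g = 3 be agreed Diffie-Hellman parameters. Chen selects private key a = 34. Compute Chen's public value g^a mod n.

1346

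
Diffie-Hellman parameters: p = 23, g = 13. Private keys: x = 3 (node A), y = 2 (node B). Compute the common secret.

6

Node B sends B = g^y mod p = 13^2 mod 23.
13^1 ≡ 13 (mod 23)
13^2 = (13^1)^2 ≡ 13^2 = 169 ≡ 8 (mod 23)
So B = 8. Node A then computes K = B^x mod p = 8^3 mod 23.
8^1 ≡ 8 (mod 23)
8^2 = (8^1)^2 ≡ 8^2 = 64 ≡ 18 (mod 23)
8^3 = 8^2 · 8^1 ≡ 18 · 8 ≡ 6 (mod 23).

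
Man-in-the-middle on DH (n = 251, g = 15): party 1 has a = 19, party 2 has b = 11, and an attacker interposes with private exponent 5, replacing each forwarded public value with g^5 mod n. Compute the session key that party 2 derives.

63

Party 2 receives an attacker's public value M = 15^5 mod 251 instead of the honest one.
15^1 ≡ 15 (mod 251)
15^2 = (15^1)^2 ≡ 15^2 = 225 ≡ 225 (mod 251)
15^4 = (15^2)^2 ≡ 225^2 = 50625 ≡ 174 (mod 251)
15^5 = 15^4 · 15^1 ≡ 174 · 15 ≡ 100 (mod 251).
So M = 100. Party 2 computes K = M^11 mod 251.
100^1 ≡ 100 (mod 251)
100^2 = (100^1)^2 ≡ 100^2 = 10000 ≡ 211 (mod 251)
100^4 = (100^2)^2 ≡ 211^2 = 44521 ≡ 94 (mod 251)
100^8 = (100^4)^2 ≡ 94^2 = 8836 ≡ 51 (mod 251)
100^11 = 100^8 · 100^2 · 100^1 ≡ 51 · 211 · 100 ≡ 63 (mod 251).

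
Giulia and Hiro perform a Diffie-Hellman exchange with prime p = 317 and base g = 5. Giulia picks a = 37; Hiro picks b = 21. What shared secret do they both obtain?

Hiro sends B = g^b mod p = 5^21 mod 317.
5^1 ≡ 5 (mod 317)
5^2 = (5^1)^2 ≡ 5^2 = 25 ≡ 25 (mod 317)
5^4 = (5^2)^2 ≡ 25^2 = 625 ≡ 308 (mod 317)
5^8 = (5^4)^2 ≡ 308^2 = 94864 ≡ 81 (mod 317)
5^16 = (5^8)^2 ≡ 81^2 = 6561 ≡ 221 (mod 317)
5^21 = 5^16 · 5^4 · 5^1 ≡ 221 · 308 · 5 ≡ 199 (mod 317).
So B = 199. Giulia then computes K = B^a mod p = 199^37 mod 317.
199^1 ≡ 199 (mod 317)
199^2 = (199^1)^2 ≡ 199^2 = 39601 ≡ 293 (mod 317)
199^4 = (199^2)^2 ≡ 293^2 = 85849 ≡ 259 (mod 317)
199^8 = (199^4)^2 ≡ 259^2 = 67081 ≡ 194 (mod 317)
199^16 = (199^8)^2 ≡ 194^2 = 37636 ≡ 230 (mod 317)
199^32 = (199^16)^2 ≡ 230^2 = 52900 ≡ 278 (mod 317)
199^37 = 199^32 · 199^4 · 199^1 ≡ 278 · 259 · 199 ≡ 315 (mod 317).

315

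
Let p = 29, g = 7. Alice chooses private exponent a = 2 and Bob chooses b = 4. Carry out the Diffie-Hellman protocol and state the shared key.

Alice sends A = g^a mod p = 7^2 mod 29.
7^1 ≡ 7 (mod 29)
7^2 = (7^1)^2 ≡ 7^2 = 49 ≡ 20 (mod 29)
So A = 20. Bob then computes K = A^b mod p = 20^4 mod 29.
20^1 ≡ 20 (mod 29)
20^2 = (20^1)^2 ≡ 20^2 = 400 ≡ 23 (mod 29)
20^4 = (20^2)^2 ≡ 23^2 = 529 ≡ 7 (mod 29)

7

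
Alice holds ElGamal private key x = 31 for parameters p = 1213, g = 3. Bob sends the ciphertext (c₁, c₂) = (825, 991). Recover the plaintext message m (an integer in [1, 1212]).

747

Shared mask s = c₁^x mod p = 825^31 mod 1213.
825^1 ≡ 825 (mod 1213)
825^2 = (825^1)^2 ≡ 825^2 = 680625 ≡ 132 (mod 1213)
825^4 = (825^2)^2 ≡ 132^2 = 17424 ≡ 442 (mod 1213)
825^8 = (825^4)^2 ≡ 442^2 = 195364 ≡ 71 (mod 1213)
825^16 = (825^8)^2 ≡ 71^2 = 5041 ≡ 189 (mod 1213)
825^31 = 825^16 · 825^8 · 825^4 · 825^2 · 825^1 ≡ 189 · 71 · 442 · 132 · 825 ≡ 974 (mod 1213).
So s = 974; s⁻¹ ≡ 472 (mod 1213).
m = c₂ · s⁻¹ mod 1213 = 991 · 472 mod 1213 = 747.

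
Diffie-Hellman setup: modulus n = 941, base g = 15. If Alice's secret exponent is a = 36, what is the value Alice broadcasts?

437

Public value = 15^36 mod 941.
15^1 ≡ 15 (mod 941)
15^2 = (15^1)^2 ≡ 15^2 = 225 ≡ 225 (mod 941)
15^4 = (15^2)^2 ≡ 225^2 = 50625 ≡ 752 (mod 941)
15^8 = (15^4)^2 ≡ 752^2 = 565504 ≡ 904 (mod 941)
15^16 = (15^8)^2 ≡ 904^2 = 817216 ≡ 428 (mod 941)
15^32 = (15^16)^2 ≡ 428^2 = 183184 ≡ 630 (mod 941)
15^36 = 15^32 · 15^4 ≡ 630 · 752 ≡ 437 (mod 941).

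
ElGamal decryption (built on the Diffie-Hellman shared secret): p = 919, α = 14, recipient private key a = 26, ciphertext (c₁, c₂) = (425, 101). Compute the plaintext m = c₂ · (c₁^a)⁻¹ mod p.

165

Shared mask s = c₁^a mod p = 425^26 mod 919.
425^1 ≡ 425 (mod 919)
425^2 = (425^1)^2 ≡ 425^2 = 180625 ≡ 501 (mod 919)
425^4 = (425^2)^2 ≡ 501^2 = 251001 ≡ 114 (mod 919)
425^8 = (425^4)^2 ≡ 114^2 = 12996 ≡ 130 (mod 919)
425^16 = (425^8)^2 ≡ 130^2 = 16900 ≡ 358 (mod 919)
425^26 = 425^16 · 425^8 · 425^2 ≡ 358 · 130 · 501 ≡ 591 (mod 919).
So s = 591; s⁻¹ ≡ 311 (mod 919).
m = c₂ · s⁻¹ mod 919 = 101 · 311 mod 919 = 165.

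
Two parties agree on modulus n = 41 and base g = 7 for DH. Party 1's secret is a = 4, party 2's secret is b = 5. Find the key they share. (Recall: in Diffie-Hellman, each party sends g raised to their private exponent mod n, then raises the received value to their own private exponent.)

40

Party 1 sends A = g^a mod n = 7^4 mod 41.
7^1 ≡ 7 (mod 41)
7^2 = (7^1)^2 ≡ 7^2 = 49 ≡ 8 (mod 41)
7^4 = (7^2)^2 ≡ 8^2 = 64 ≡ 23 (mod 41)
So A = 23. Party 2 then computes K = A^b mod n = 23^5 mod 41.
23^1 ≡ 23 (mod 41)
23^2 = (23^1)^2 ≡ 23^2 = 529 ≡ 37 (mod 41)
23^4 = (23^2)^2 ≡ 37^2 = 1369 ≡ 16 (mod 41)
23^5 = 23^4 · 23^1 ≡ 16 · 23 ≡ 40 (mod 41).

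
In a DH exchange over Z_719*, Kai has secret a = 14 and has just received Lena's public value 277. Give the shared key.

Shared key K = 277^14 mod 719.
277^1 ≡ 277 (mod 719)
277^2 = (277^1)^2 ≡ 277^2 = 76729 ≡ 515 (mod 719)
277^4 = (277^2)^2 ≡ 515^2 = 265225 ≡ 633 (mod 719)
277^8 = (277^4)^2 ≡ 633^2 = 400689 ≡ 206 (mod 719)
277^14 = 277^8 · 277^4 · 277^2 ≡ 206 · 633 · 515 ≡ 370 (mod 719).

370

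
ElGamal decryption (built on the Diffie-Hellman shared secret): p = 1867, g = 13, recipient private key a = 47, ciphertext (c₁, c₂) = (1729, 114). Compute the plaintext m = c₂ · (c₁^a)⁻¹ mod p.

1813

Shared mask s = c₁^a mod p = 1729^47 mod 1867.
1729^1 ≡ 1729 (mod 1867)
1729^2 = (1729^1)^2 ≡ 1729^2 = 2989441 ≡ 374 (mod 1867)
1729^4 = (1729^2)^2 ≡ 374^2 = 139876 ≡ 1718 (mod 1867)
1729^8 = (1729^4)^2 ≡ 1718^2 = 2951524 ≡ 1664 (mod 1867)
1729^16 = (1729^8)^2 ≡ 1664^2 = 2768896 ≡ 135 (mod 1867)
1729^32 = (1729^16)^2 ≡ 135^2 = 18225 ≡ 1422 (mod 1867)
1729^47 = 1729^32 · 1729^8 · 1729^4 · 1729^2 · 1729^1 ≡ 1422 · 1664 · 1718 · 374 · 1729 ≡ 1450 (mod 1867).
So s = 1450; s⁻¹ ≡ 1670 (mod 1867).
m = c₂ · s⁻¹ mod 1867 = 114 · 1670 mod 1867 = 1813.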